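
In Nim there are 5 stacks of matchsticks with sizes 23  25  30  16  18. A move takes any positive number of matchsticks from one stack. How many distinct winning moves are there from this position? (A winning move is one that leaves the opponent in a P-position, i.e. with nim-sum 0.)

5

Nim-sum: 23 XOR 25 XOR 30 XOR 16 XOR 18 = 18.
The overall nim-sum is X = 18. A stack of size p has a winning move iff p XOR X < p (reduce it to p XOR X).
  23: 23 XOR 18 = 5 < 23 — winning move (to 5).
  25: 25 XOR 18 = 11 < 25 — winning move (to 11).
  30: 30 XOR 18 = 12 < 30 — winning move (to 12).
  16: 16 XOR 18 = 2 < 16 — winning move (to 2).
  18: 18 XOR 18 = 0 < 18 — winning move (to 0).
That gives 5 winning moves.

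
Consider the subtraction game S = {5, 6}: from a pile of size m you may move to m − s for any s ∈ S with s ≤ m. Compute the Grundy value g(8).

Grundy values for subtraction set {5, 6}:
g(0) = mex{} = 0
g(1) = mex{} = 0
g(2) = mex{} = 0
g(3) = mex{} = 0
g(4) = mex{} = 0
g(5) = mex{0} = 1
g(6) = mex{0} = 1
g(7) = mex{0} = 1
g(8) = mex{0} = 1
So g(8) = 1.

1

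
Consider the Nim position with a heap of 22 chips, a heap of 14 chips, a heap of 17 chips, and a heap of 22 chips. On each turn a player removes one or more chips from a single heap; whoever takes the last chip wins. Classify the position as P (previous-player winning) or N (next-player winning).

Compute the nim-sum pairwise:
22 ^ 14 = 24
24 ^ 17 = 9
9 ^ 22 = 31
The nim-sum is 31 ≠ 0, so this is an N-position: the player to move can win.

N-position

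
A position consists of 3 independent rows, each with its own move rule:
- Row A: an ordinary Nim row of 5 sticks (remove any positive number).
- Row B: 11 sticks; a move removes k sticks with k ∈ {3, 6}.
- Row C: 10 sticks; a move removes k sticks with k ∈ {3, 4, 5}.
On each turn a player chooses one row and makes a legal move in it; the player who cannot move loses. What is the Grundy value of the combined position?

5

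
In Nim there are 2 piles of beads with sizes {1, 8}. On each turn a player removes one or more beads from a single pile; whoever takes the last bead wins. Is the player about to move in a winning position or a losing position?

Winning position

Bitwise XOR of the heap sizes:
  0001  (1)
  1000  (8)
  ----
  1001  (9)
The nim-sum is 9 ≠ 0, so this is an N-position: the player to move can win.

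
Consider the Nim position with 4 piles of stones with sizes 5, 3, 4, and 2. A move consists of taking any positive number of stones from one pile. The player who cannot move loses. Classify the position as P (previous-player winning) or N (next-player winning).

Nim-sum: 5 XOR 3 XOR 4 XOR 2 = 0.
The nim-sum is 0, so this is a P-position: the player to move is in a losing position under optimal play.

P-position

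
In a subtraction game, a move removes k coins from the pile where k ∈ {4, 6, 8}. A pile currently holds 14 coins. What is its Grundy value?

Build the Grundy sequence with g(k) = mex{g(k−s) : s ∈ {4, 6, 8}, s ≤ k}:
k:     0  1  2  3  4  5  6  7  8  9 10 11 12 13 14
g(k):  0  0  0  0  1  1  1  1  2  2  2  2  0  0  0
So g(14) = 0.

0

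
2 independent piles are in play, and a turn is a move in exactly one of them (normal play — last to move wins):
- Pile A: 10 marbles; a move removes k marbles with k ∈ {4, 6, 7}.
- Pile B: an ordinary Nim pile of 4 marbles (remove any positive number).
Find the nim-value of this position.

Build the Grundy sequence for pile A with g(k) = mex{g(k−s) : s ∈ {4, 6, 7}, s ≤ k}:
k:     0  1  2  3  4  5  6  7  8  9 10
g(k):  0  0  0  0  1  1  1  1  2  2  2
So g(10) = 2.
Pile B is a plain Nim pile of size 4, so its Grundy value is 4.
By the Sprague-Grundy theorem, the Grundy value of a sum of independent games is the XOR of the component values.
Combined value = 2 XOR 4 = 6.

6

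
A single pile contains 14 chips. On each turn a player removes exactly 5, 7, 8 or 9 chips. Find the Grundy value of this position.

Build the Grundy sequence with g(k) = mex{g(k−s) : s ∈ {5, 7, 8, 9}, s ≤ k}:
k:     0  1  2  3  4  5  6  7  8  9 10 11 12 13 14
g(k):  0  0  0  0  0  1  1  1  1  1  2  2  2  2  0
So g(14) = 0.

0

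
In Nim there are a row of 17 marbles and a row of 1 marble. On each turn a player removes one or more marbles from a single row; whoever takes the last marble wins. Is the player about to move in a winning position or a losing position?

Winning position

Compute the nim-sum pairwise:
17 XOR 1 = 16
The nim-sum is 16 ≠ 0, so this is an N-position: the player to move can win.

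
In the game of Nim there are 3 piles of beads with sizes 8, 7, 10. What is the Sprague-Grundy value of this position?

5

Compute the nim-sum pairwise:
8 ⊕ 7 = 15
15 ⊕ 10 = 5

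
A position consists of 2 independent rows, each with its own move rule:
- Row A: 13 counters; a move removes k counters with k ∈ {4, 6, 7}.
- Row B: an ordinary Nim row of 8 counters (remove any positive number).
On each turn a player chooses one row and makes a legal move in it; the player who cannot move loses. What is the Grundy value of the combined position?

8

For row A, compute g(0), g(1), … with moves {4, 6, 7}:
g(0) = mex{} = 0
g(1) = mex{} = 0
g(2) = mex{} = 0
g(3) = mex{} = 0
g(4) = mex{0} = 1
g(5) = mex{0} = 1
g(6) = mex{0} = 1
g(7) = mex{0} = 1
g(8) = mex{0,1} = 2
g(9) = mex{0,1} = 2
g(10) = mex{0,1} = 2
g(11) = mex{1} = 0
g(12) = mex{1,2} = 0
g(13) = mex{1,2} = 0
So g(13) = 0.
Row B is a plain Nim row of size 8, so its Grundy value is 8.
By the Sprague-Grundy theorem, the Grundy value of a sum of independent games is the XOR of the component values.
Combined value = 0 XOR 8 = 8.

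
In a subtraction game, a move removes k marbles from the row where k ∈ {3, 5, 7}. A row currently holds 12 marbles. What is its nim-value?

0

Compute g(0), g(1), … for moves {3, 5, 7}:
g(0) = mex{} = 0
g(1) = mex{} = 0
g(2) = mex{} = 0
g(3) = mex{0} = 1
g(4) = mex{0} = 1
g(5) = mex{0} = 1
g(6) = mex{0,1} = 2
g(7) = mex{0,1} = 2
g(8) = mex{0,1} = 2
g(9) = mex{0,1,2} = 3
g(10) = mex{1,2} = 0
g(11) = mex{1,2} = 0
g(12) = mex{1,2,3} = 0
So g(12) = 0.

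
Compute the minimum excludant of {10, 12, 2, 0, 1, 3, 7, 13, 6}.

4

The values 0, 1, 2, 3 are all present; 4 is the first non-negative integer missing from the set.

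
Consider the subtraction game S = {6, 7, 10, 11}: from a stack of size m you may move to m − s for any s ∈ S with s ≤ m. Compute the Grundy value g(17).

Grundy values for subtraction set {6, 7, 10, 11}:
k:     0  1  2  3  4  5  6  7  8  9 10 11 12 13 14 15 16 17
g(k):  0  0  0  0  0  0  1  1  1  1  1  1  2  2  2  2  2  0
So g(17) = 0.

0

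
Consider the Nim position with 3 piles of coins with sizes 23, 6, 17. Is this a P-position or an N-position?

Compute the nim-sum pairwise:
23 XOR 6 = 17
17 XOR 17 = 0
The nim-sum is 0, so this is a P-position: the player to move is in a losing position under optimal play.

P-position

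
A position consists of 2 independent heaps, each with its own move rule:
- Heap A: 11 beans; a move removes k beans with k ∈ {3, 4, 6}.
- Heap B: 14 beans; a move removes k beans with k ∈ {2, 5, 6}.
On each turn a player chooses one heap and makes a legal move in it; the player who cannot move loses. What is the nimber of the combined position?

Build the Grundy sequence for heap A with g(k) = mex{g(k−s) : s ∈ {3, 4, 6}, s ≤ k}:
k:     0  1  2  3  4  5  6  7  8  9 10 11
g(k):  0  0  0  1  1  1  2  2  2  0  0  0
So g(11) = 0.
Build the Grundy sequence for heap B with g(k) = mex{g(k−s) : s ∈ {2, 5, 6}, s ≤ k}:
k:     0  1  2  3  4  5  6  7  8  9 10 11 12 13 14
g(k):  0  0  1  1  0  2  1  3  0  2  1  0  0  1  1
So g(14) = 1.
The value of a disjunctive sum is the nim-sum of the parts.
Combined value = 0 XOR 1 = 1.

1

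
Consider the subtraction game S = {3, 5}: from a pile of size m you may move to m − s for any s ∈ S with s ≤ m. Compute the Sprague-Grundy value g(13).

1

Build the Grundy sequence with g(k) = mex{g(k−s) : s ∈ {3, 5}, s ≤ k}:
g(0) = mex{} = 0
g(1) = mex{} = 0
g(2) = mex{} = 0
g(3) = mex{0} = 1
g(4) = mex{0} = 1
g(5) = mex{0} = 1
g(6) = mex{0,1} = 2
g(7) = mex{0,1} = 2
g(8) = mex{1} = 0
g(9) = mex{1,2} = 0
g(10) = mex{1,2} = 0
g(11) = mex{0,2} = 1
g(12) = mex{0,2} = 1
g(13) = mex{0} = 1
So g(13) = 1.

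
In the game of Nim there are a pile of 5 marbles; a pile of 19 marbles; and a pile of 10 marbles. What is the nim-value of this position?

Bitwise XOR of the heap sizes:
  00101  (5)
  10011  (19)
  01010  (10)
  -----
  11100  (28)

28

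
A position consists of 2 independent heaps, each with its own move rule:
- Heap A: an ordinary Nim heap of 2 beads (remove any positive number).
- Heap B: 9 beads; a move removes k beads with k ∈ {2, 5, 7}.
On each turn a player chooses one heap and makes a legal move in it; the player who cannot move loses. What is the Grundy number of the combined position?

0

Heap A is a plain Nim heap of size 2, so its Grundy value is 2.
For heap B, compute g(0), g(1), … with moves {2, 5, 7}:
g(0) = mex{} = 0
g(1) = mex{} = 0
g(2) = mex{0} = 1
g(3) = mex{0} = 1
g(4) = mex{1} = 0
g(5) = mex{0,1} = 2
g(6) = mex{0} = 1
g(7) = mex{0,1,2} = 3
g(8) = mex{0,1} = 2
g(9) = mex{0,1,3} = 2
So g(9) = 2.
The value of a disjunctive sum is the nim-sum of the parts.
Combined value = 2 ⊕ 2 = 0.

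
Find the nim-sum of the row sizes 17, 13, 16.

Nim-sum: 17 ^ 13 ^ 16 = 12.

12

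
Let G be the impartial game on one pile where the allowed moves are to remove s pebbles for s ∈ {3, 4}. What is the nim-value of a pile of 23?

0

Grundy values for subtraction set {3, 4}:
k:     0  1  2  3  4  5  6  7  8  9 10 11 12 13 14 15 16 17 18 19 20 21 22 23
g(k):  0  0  0  1  1  1  2  0  0  0  1  1  1  2  0  0  0  1  1  1  2  0  0  0
So g(23) = 0.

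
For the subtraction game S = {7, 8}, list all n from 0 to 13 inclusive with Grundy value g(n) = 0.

0, 1, 2, 3, 4, 5, 6

Grundy values for subtraction set {7, 8}:
g(0) = mex{} = 0
g(1) = mex{} = 0
g(2) = mex{} = 0
g(3) = mex{} = 0
g(4) = mex{} = 0
g(5) = mex{} = 0
g(6) = mex{} = 0
g(7) = mex{0} = 1
g(8) = mex{0} = 1
g(9) = mex{0} = 1
g(10) = mex{0} = 1
g(11) = mex{0} = 1
g(12) = mex{0} = 1
g(13) = mex{0} = 1
The P-positions (g = 0) in 0..13 are 0, 1, 2, 3, 4, 5, 6.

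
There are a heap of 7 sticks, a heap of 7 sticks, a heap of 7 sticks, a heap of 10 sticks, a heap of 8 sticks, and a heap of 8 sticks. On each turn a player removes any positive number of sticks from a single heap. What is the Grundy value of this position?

13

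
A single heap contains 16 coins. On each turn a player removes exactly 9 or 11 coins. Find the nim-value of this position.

Grundy values for subtraction set {9, 11}:
k:     0  1  2  3  4  5  6  7  8  9 10 11 12 13 14 15 16
g(k):  0  0  0  0  0  0  0  0  0  1  1  1  1  1  1  1  1
So g(16) = 1.

1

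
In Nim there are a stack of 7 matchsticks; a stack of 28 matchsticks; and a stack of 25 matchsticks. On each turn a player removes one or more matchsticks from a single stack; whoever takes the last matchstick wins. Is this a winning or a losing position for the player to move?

Winning position

Nim-sum: 7 ⊕ 28 ⊕ 25 = 2.
The nim-sum is 2 ≠ 0, so this is an N-position: the player to move can win.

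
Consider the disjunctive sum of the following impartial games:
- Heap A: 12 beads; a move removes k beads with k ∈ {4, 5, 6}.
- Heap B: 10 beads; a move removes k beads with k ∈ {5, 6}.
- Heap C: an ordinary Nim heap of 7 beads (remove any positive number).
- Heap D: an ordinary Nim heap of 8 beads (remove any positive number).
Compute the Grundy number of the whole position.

Build the Grundy sequence for heap A with g(k) = mex{g(k−s) : s ∈ {4, 5, 6}, s ≤ k}:
g(0) = mex{} = 0
g(1) = mex{} = 0
g(2) = mex{} = 0
g(3) = mex{} = 0
g(4) = mex{0} = 1
g(5) = mex{0} = 1
g(6) = mex{0} = 1
g(7) = mex{0} = 1
g(8) = mex{0,1} = 2
g(9) = mex{0,1} = 2
g(10) = mex{1} = 0
g(11) = mex{1} = 0
g(12) = mex{1,2} = 0
So g(12) = 0.
Build the Grundy sequence for heap B with g(k) = mex{g(k−s) : s ∈ {5, 6}, s ≤ k}:
g(0) = mex{} = 0
g(1) = mex{} = 0
g(2) = mex{} = 0
g(3) = mex{} = 0
g(4) = mex{} = 0
g(5) = mex{0} = 1
g(6) = mex{0} = 1
g(7) = mex{0} = 1
g(8) = mex{0} = 1
g(9) = mex{0} = 1
g(10) = mex{0,1} = 2
So g(10) = 2.
Heap C is a plain Nim heap of size 7, so its Grundy value is 7.
Heap D is a plain Nim heap of size 8, so its Grundy value is 8.
The value of a disjunctive sum is the nim-sum of the parts.
Combined value = 0 ⊕ 2 ⊕ 7 ⊕ 8 = 13.

13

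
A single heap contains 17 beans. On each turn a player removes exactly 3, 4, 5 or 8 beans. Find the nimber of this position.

2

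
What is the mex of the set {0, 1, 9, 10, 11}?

2

The values 0, 1 are all present; 2 is the first non-negative integer missing from the set.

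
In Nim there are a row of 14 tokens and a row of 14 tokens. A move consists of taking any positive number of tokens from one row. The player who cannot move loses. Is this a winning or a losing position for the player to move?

Losing position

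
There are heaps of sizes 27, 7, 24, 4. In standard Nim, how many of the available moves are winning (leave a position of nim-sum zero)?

0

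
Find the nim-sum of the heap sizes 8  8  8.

Nim-sum: 8 XOR 8 XOR 8 = 8.

8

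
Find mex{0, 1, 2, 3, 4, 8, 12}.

5

The values 0, 1, 2, 3, 4 are all present; 5 is the first non-negative integer missing from the set.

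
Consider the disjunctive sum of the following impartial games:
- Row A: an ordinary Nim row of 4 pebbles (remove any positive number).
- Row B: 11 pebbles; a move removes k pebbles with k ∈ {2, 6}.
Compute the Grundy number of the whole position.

5

Row A is a plain Nim row of size 4, so its Grundy value is 4.
Grundy values for row B (subtraction set {2, 6}):
g(0) = mex{} = 0
g(1) = mex{} = 0
g(2) = mex{0} = 1
g(3) = mex{0} = 1
g(4) = mex{1} = 0
g(5) = mex{1} = 0
g(6) = mex{0} = 1
g(7) = mex{0} = 1
g(8) = mex{1} = 0
g(9) = mex{1} = 0
g(10) = mex{0} = 1
g(11) = mex{0} = 1
So g(11) = 1.
The value of a disjunctive sum is the nim-sum of the parts.
Combined value = 4 ⊕ 1 = 5.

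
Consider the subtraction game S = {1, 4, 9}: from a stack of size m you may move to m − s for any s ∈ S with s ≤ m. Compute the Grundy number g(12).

Grundy values for subtraction set {1, 4, 9}:
g(0) = mex{} = 0
g(1) = mex{0} = 1
g(2) = mex{1} = 0
g(3) = mex{0} = 1
g(4) = mex{0,1} = 2
g(5) = mex{1,2} = 0
g(6) = mex{0} = 1
g(7) = mex{1} = 0
g(8) = mex{0,2} = 1
g(9) = mex{0,1} = 2
g(10) = mex{1,2} = 0
g(11) = mex{0} = 1
g(12) = mex{1} = 0
So g(12) = 0.

0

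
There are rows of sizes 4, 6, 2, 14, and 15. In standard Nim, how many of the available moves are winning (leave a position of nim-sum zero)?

1

Compute the nim-sum pairwise:
4 ^ 6 = 2
2 ^ 2 = 0
0 ^ 14 = 14
14 ^ 15 = 1
The overall nim-sum is X = 1. A row of size p has a winning move iff p XOR X < p (reduce it to p XOR X).
  4: 4 XOR 1 = 5 ≥ 4 — no move.
  6: 6 XOR 1 = 7 ≥ 6 — no move.
  2: 2 XOR 1 = 3 ≥ 2 — no move.
  14: 14 XOR 1 = 15 ≥ 14 — no move.
  15: 15 XOR 1 = 14 < 15 — winning move (to 14).
That gives 1 winning move.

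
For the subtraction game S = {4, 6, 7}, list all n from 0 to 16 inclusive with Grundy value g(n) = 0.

Grundy values for subtraction set {4, 6, 7}:
k:     0  1  2  3  4  5  6  7  8  9 10 11 12 13 14 15 16
g(k):  0  0  0  0  1  1  1  1  2  2  2  0  0  0  0  1  1
The P-positions (g = 0) in 0..16 are 0, 1, 2, 3, 11, 12, 13, 14.

0, 1, 2, 3, 11, 12, 13, 14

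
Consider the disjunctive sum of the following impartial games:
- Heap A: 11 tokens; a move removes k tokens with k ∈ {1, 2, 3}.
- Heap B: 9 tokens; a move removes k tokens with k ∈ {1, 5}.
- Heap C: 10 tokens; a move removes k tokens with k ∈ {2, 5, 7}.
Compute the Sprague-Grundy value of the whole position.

Build the Grundy sequence for heap A with g(k) = mex{g(k−s) : s ∈ {1, 2, 3}, s ≤ k}:
g(0) = mex{} = 0
g(1) = mex{0} = 1
g(2) = mex{0,1} = 2
g(3) = mex{0,1,2} = 3
g(4) = mex{1,2,3} = 0
g(5) = mex{0,2,3} = 1
g(6) = mex{0,1,3} = 2
g(7) = mex{0,1,2} = 3
g(8) = mex{1,2,3} = 0
g(9) = mex{0,2,3} = 1
g(10) = mex{0,1,3} = 2
g(11) = mex{0,1,2} = 3
So g(11) = 3.
For heap B, compute g(0), g(1), … with moves {1, 5}:
g(0) = mex{} = 0
g(1) = mex{0} = 1
g(2) = mex{1} = 0
g(3) = mex{0} = 1
g(4) = mex{1} = 0
g(5) = mex{0} = 1
g(6) = mex{1} = 0
g(7) = mex{0} = 1
g(8) = mex{1} = 0
g(9) = mex{0} = 1
So g(9) = 1.
Build the Grundy sequence for heap C with g(k) = mex{g(k−s) : s ∈ {2, 5, 7}, s ≤ k}:
g(0) = mex{} = 0
g(1) = mex{} = 0
g(2) = mex{0} = 1
g(3) = mex{0} = 1
g(4) = mex{1} = 0
g(5) = mex{0,1} = 2
g(6) = mex{0} = 1
g(7) = mex{0,1,2} = 3
g(8) = mex{0,1} = 2
g(9) = mex{0,1,3} = 2
g(10) = mex{1,2} = 0
So g(10) = 0.
The value of a disjunctive sum is the nim-sum of the parts.
Combined value = 3 XOR 1 XOR 0 = 2.

2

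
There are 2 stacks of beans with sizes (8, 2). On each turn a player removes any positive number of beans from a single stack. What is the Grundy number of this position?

10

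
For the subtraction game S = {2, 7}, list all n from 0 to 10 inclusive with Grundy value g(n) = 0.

Compute g(0), g(1), … for moves {2, 7}:
g(0) = mex{} = 0
g(1) = mex{} = 0
g(2) = mex{0} = 1
g(3) = mex{0} = 1
g(4) = mex{1} = 0
g(5) = mex{1} = 0
g(6) = mex{0} = 1
g(7) = mex{0} = 1
g(8) = mex{0,1} = 2
g(9) = mex{1} = 0
g(10) = mex{1,2} = 0
The P-positions (g = 0) in 0..10 are 0, 1, 4, 5, 9, 10.

0, 1, 4, 5, 9, 10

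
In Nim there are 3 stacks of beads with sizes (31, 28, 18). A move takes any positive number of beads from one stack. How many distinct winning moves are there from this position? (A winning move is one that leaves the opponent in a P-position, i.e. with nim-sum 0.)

Nim-sum: 31 ^ 28 ^ 18 = 17.
The overall nim-sum is X = 17. A stack of size p has a winning move iff p XOR X < p (reduce it to p XOR X).
  31: 31 XOR 17 = 14 < 31 — winning move (to 14).
  28: 28 XOR 17 = 13 < 28 — winning move (to 13).
  18: 18 XOR 17 = 3 < 18 — winning move (to 3).
That gives 3 winning moves.

3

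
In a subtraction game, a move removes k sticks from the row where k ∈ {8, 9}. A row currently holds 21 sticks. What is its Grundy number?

0

Compute g(0), g(1), … for moves {8, 9}:
k:     0  1  2  3  4  5  6  7  8  9 10 11 12 13 14 15 16 17 18 19 20 21
g(k):  0  0  0  0  0  0  0  0  1  1  1  1  1  1  1  1  2  0  0  0  0  0
So g(21) = 0.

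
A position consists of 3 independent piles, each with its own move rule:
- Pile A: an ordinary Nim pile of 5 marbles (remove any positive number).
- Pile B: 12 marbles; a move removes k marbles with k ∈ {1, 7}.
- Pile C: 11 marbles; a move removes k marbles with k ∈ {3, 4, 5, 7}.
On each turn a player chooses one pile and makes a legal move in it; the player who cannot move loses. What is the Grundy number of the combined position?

5

Pile A is a plain Nim pile of size 5, so its Grundy value is 5.
Build the Grundy sequence for pile B with g(k) = mex{g(k−s) : s ∈ {1, 7}, s ≤ k}:
k:     0  1  2  3  4  5  6  7  8  9 10 11 12
g(k):  0  1  0  1  0  1  0  1  0  1  0  1  0
So g(12) = 0.
For pile C, compute g(0), g(1), … with moves {3, 4, 5, 7}:
k:     0  1  2  3  4  5  6  7  8  9 10 11
g(k):  0  0  0  1  1  1  2  2  2  3  0  0
So g(11) = 0.
The value of a disjunctive sum is the nim-sum of the parts.
Combined value = 5 XOR 0 XOR 0 = 5.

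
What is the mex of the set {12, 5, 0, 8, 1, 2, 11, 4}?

3

The values 0, 1, 2 are all present; 3 is the first non-negative integer missing from the set.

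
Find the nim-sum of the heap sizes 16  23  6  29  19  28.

Compute the nim-sum pairwise:
16 ^ 23 = 7
7 ^ 6 = 1
1 ^ 29 = 28
28 ^ 19 = 15
15 ^ 28 = 19

19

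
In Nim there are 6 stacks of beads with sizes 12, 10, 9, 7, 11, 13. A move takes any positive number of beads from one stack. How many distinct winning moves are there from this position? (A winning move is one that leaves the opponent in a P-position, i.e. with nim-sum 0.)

5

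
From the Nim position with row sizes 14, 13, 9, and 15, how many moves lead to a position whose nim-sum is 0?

3

Compute the nim-sum pairwise:
14 ^ 13 = 3
3 ^ 9 = 10
10 ^ 15 = 5
The overall nim-sum is X = 5. A row of size p has a winning move iff p XOR X < p (reduce it to p XOR X).
  14: 14 XOR 5 = 11 < 14 — winning move (to 11).
  13: 13 XOR 5 = 8 < 13 — winning move (to 8).
  9: 9 XOR 5 = 12 ≥ 9 — no move.
  15: 15 XOR 5 = 10 < 15 — winning move (to 10).
That gives 3 winning moves.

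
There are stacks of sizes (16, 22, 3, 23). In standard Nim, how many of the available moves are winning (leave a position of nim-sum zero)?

3

Compute the nim-sum pairwise:
16 ⊕ 22 = 6
6 ⊕ 3 = 5
5 ⊕ 23 = 18
The overall nim-sum is X = 18. A stack of size p has a winning move iff p XOR X < p (reduce it to p XOR X).
  16: 16 XOR 18 = 2 < 16 — winning move (to 2).
  22: 22 XOR 18 = 4 < 22 — winning move (to 4).
  3: 3 XOR 18 = 17 ≥ 3 — no move.
  23: 23 XOR 18 = 5 < 23 — winning move (to 5).
That gives 3 winning moves.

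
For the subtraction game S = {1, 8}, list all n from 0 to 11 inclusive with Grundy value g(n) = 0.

0, 2, 4, 6, 9, 11

Compute g(0), g(1), … for moves {1, 8}:
g(0) = mex{} = 0
g(1) = mex{0} = 1
g(2) = mex{1} = 0
g(3) = mex{0} = 1
g(4) = mex{1} = 0
g(5) = mex{0} = 1
g(6) = mex{1} = 0
g(7) = mex{0} = 1
g(8) = mex{0,1} = 2
g(9) = mex{1,2} = 0
g(10) = mex{0} = 1
g(11) = mex{1} = 0
The P-positions (g = 0) in 0..11 are 0, 2, 4, 6, 9, 11.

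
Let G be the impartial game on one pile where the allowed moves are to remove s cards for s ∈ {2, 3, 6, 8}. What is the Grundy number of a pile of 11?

3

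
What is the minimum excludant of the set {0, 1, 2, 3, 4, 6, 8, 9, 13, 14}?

5

The values 0, 1, 2, 3, 4 are all present; 5 is the first non-negative integer missing from the set.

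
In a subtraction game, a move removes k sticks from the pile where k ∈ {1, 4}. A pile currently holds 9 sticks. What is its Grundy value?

Compute g(0), g(1), … for moves {1, 4}:
g(0) = mex{} = 0
g(1) = mex{0} = 1
g(2) = mex{1} = 0
g(3) = mex{0} = 1
g(4) = mex{0,1} = 2
g(5) = mex{1,2} = 0
g(6) = mex{0} = 1
g(7) = mex{1} = 0
g(8) = mex{0,2} = 1
g(9) = mex{0,1} = 2
So g(9) = 2.

2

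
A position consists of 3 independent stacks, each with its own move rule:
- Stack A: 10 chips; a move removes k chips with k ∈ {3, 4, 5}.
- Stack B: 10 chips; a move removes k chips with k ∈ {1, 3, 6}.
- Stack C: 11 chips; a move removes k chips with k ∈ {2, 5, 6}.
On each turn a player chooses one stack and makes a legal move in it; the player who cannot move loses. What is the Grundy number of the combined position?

1

Grundy values for stack A (subtraction set {3, 4, 5}):
k:     0  1  2  3  4  5  6  7  8  9 10
g(k):  0  0  0  1  1  1  2  2  0  0  0
So g(10) = 0.
Build the Grundy sequence for stack B with g(k) = mex{g(k−s) : s ∈ {1, 3, 6}, s ≤ k}:
g(0) = mex{} = 0
g(1) = mex{0} = 1
g(2) = mex{1} = 0
g(3) = mex{0} = 1
g(4) = mex{1} = 0
g(5) = mex{0} = 1
g(6) = mex{0,1} = 2
g(7) = mex{0,1,2} = 3
g(8) = mex{0,1,3} = 2
g(9) = mex{1,2} = 0
g(10) = mex{0,3} = 1
So g(10) = 1.
Grundy values for stack C (subtraction set {2, 5, 6}):
g(0) = mex{} = 0
g(1) = mex{} = 0
g(2) = mex{0} = 1
g(3) = mex{0} = 1
g(4) = mex{1} = 0
g(5) = mex{0,1} = 2
g(6) = mex{0} = 1
g(7) = mex{0,1,2} = 3
g(8) = mex{1} = 0
g(9) = mex{0,1,3} = 2
g(10) = mex{0,2} = 1
g(11) = mex{1,2} = 0
So g(11) = 0.
The value of a disjunctive sum is the nim-sum of the parts.
Combined value = 0 XOR 1 XOR 0 = 1.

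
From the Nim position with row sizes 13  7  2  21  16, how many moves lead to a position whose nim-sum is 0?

Bitwise XOR of the heap sizes:
  01101  (13)
  00111  (7)
  00010  (2)
  10101  (21)
  10000  (16)
  -----
  01101  (13)
The overall nim-sum is X = 13. A row of size p has a winning move iff p XOR X < p (reduce it to p XOR X).
  13: 13 XOR 13 = 0 < 13 — winning move (to 0).
  7: 7 XOR 13 = 10 ≥ 7 — no move.
  2: 2 XOR 13 = 15 ≥ 2 — no move.
  21: 21 XOR 13 = 24 ≥ 21 — no move.
  16: 16 XOR 13 = 29 ≥ 16 — no move.
That gives 1 winning move.

1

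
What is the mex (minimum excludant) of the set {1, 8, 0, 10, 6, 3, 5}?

2

The values 0, 1 are all present; 2 is the first non-negative integer missing from the set.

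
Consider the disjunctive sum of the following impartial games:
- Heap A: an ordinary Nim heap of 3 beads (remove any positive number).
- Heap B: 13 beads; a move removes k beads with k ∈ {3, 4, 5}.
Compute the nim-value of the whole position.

Heap A is a plain Nim heap of size 3, so its Grundy value is 3.
For heap B, compute g(0), g(1), … with moves {3, 4, 5}:
k:     0  1  2  3  4  5  6  7  8  9 10 11 12 13
g(k):  0  0  0  1  1  1  2  2  0  0  0  1  1  1
So g(13) = 1.
By the Sprague-Grundy theorem, the Grundy value of a sum of independent games is the XOR of the component values.
Combined value = 3 ⊕ 1 = 2.

2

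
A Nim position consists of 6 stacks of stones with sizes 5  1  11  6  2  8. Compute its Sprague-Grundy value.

In binary:
  0101  (5)
  0001  (1)
  1011  (11)
  0110  (6)
  0010  (2)
  1000  (8)
  ----
  0011  (3)

3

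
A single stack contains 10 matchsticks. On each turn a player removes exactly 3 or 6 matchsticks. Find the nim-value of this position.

0

Build the Grundy sequence with g(k) = mex{g(k−s) : s ∈ {3, 6}, s ≤ k}:
g(0) = mex{} = 0
g(1) = mex{} = 0
g(2) = mex{} = 0
g(3) = mex{0} = 1
g(4) = mex{0} = 1
g(5) = mex{0} = 1
g(6) = mex{0,1} = 2
g(7) = mex{0,1} = 2
g(8) = mex{0,1} = 2
g(9) = mex{1,2} = 0
g(10) = mex{1,2} = 0
So g(10) = 0.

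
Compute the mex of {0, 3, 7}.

0 is in the set but 1 is not, so the mex is 1.

1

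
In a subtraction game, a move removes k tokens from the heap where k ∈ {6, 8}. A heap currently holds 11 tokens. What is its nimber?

1

Grundy values for subtraction set {6, 8}:
k:     0  1  2  3  4  5  6  7  8  9 10 11
g(k):  0  0  0  0  0  0  1  1  1  1  1  1
So g(11) = 1.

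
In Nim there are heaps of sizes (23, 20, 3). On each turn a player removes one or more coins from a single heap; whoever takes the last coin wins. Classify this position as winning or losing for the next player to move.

Bitwise XOR of the heap sizes:
  10111  (23)
  10100  (20)
  00011  (3)
  -----
  00000  (0)
The nim-sum is 0, so this is a P-position: the player to move is in a losing position under optimal play.

Losing position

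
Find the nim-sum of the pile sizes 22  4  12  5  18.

Write each in binary and XOR column by column:
  10110  (22)
  00100  (4)
  01100  (12)
  00101  (5)
  10010  (18)
  -----
  01001  (9)

9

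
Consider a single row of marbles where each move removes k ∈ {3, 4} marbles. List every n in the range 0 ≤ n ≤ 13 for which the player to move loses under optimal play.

0, 1, 2, 7, 8, 9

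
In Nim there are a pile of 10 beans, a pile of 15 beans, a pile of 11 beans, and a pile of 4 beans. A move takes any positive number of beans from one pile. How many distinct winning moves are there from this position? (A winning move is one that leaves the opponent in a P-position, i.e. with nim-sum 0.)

3

In binary:
  1010  (10)
  1111  (15)
  1011  (11)
  0100  (4)
  ----
  1010  (10)
The overall nim-sum is X = 10. A pile of size p has a winning move iff p XOR X < p (reduce it to p XOR X).
  10: 10 XOR 10 = 0 < 10 — winning move (to 0).
  15: 15 XOR 10 = 5 < 15 — winning move (to 5).
  11: 11 XOR 10 = 1 < 11 — winning move (to 1).
  4: 4 XOR 10 = 14 ≥ 4 — no move.
That gives 3 winning moves.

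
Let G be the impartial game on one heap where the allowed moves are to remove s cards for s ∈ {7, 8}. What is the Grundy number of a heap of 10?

1

Build the Grundy sequence with g(k) = mex{g(k−s) : s ∈ {7, 8}, s ≤ k}:
g(0) = mex{} = 0
g(1) = mex{} = 0
g(2) = mex{} = 0
g(3) = mex{} = 0
g(4) = mex{} = 0
g(5) = mex{} = 0
g(6) = mex{} = 0
g(7) = mex{0} = 1
g(8) = mex{0} = 1
g(9) = mex{0} = 1
g(10) = mex{0} = 1
So g(10) = 1.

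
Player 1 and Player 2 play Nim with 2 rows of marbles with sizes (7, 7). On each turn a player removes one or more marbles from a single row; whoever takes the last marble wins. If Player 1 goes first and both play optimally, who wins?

Player 2 wins

Nim-sum: 7 XOR 7 = 0.
The nim-sum is 0, so this is a P-position: the player to move is in a losing position under optimal play; Player 1 is about to move from it and so loses — Player 2 wins.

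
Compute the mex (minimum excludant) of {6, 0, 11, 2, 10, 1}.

3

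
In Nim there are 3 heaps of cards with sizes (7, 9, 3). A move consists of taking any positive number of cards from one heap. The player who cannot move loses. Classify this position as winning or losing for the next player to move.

Winning position

Bitwise XOR of the heap sizes:
  0111  (7)
  1001  (9)
  0011  (3)
  ----
  1101  (13)
The nim-sum is 13 ≠ 0, so this is an N-position: the player to move can win.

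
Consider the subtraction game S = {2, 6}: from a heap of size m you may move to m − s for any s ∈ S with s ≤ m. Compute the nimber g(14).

1

Compute g(0), g(1), … for moves {2, 6}:
g(0) = mex{} = 0
g(1) = mex{} = 0
g(2) = mex{0} = 1
g(3) = mex{0} = 1
g(4) = mex{1} = 0
g(5) = mex{1} = 0
g(6) = mex{0} = 1
g(7) = mex{0} = 1
g(8) = mex{1} = 0
g(9) = mex{1} = 0
g(10) = mex{0} = 1
g(11) = mex{0} = 1
g(12) = mex{1} = 0
g(13) = mex{1} = 0
g(14) = mex{0} = 1
So g(14) = 1.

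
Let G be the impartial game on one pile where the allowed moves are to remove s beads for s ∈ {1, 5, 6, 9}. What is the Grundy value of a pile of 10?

Build the Grundy sequence with g(k) = mex{g(k−s) : s ∈ {1, 5, 6, 9}, s ≤ k}:
k:     0  1  2  3  4  5  6  7  8  9 10
g(k):  0  1  0  1  0  1  2  3  2  3  2
So g(10) = 2.

2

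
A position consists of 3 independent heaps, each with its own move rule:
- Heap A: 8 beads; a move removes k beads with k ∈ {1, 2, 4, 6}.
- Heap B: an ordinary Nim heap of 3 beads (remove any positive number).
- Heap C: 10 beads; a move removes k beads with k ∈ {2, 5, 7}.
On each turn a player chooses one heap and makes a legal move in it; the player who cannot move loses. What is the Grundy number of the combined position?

Grundy values for heap A (subtraction set {1, 2, 4, 6}):
g(0) = mex{} = 0
g(1) = mex{0} = 1
g(2) = mex{0,1} = 2
g(3) = mex{1,2} = 0
g(4) = mex{0,2} = 1
g(5) = mex{0,1} = 2
g(6) = mex{0,1,2} = 3
g(7) = mex{0,1,2,3} = 4
g(8) = mex{1,2,3,4} = 0
So g(8) = 0.
Heap B is a plain Nim heap of size 3, so its Grundy value is 3.
Build the Grundy sequence for heap C with g(k) = mex{g(k−s) : s ∈ {2, 5, 7}, s ≤ k}:
k:     0  1  2  3  4  5  6  7  8  9 10
g(k):  0  0  1  1  0  2  1  3  2  2  0
So g(10) = 0.
By the Sprague-Grundy theorem, the Grundy value of a sum of independent games is the XOR of the component values.
Combined value = 0 XOR 3 XOR 0 = 3.

3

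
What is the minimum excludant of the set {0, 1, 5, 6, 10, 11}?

2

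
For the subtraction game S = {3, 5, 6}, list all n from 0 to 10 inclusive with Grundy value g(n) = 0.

0, 1, 2, 9, 10

Compute g(0), g(1), … for moves {3, 5, 6}:
k:     0  1  2  3  4  5  6  7  8  9 10
g(k):  0  0  0  1  1  1  2  2  2  0  0
The P-positions (g = 0) in 0..10 are 0, 1, 2, 9, 10.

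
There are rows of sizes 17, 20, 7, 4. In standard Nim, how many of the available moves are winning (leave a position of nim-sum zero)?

3

Nim-sum: 17 XOR 20 XOR 7 XOR 4 = 6.
The overall nim-sum is X = 6. A row of size p has a winning move iff p XOR X < p (reduce it to p XOR X).
  17: 17 XOR 6 = 23 ≥ 17 — no move.
  20: 20 XOR 6 = 18 < 20 — winning move (to 18).
  7: 7 XOR 6 = 1 < 7 — winning move (to 1).
  4: 4 XOR 6 = 2 < 4 — winning move (to 2).
That gives 3 winning moves.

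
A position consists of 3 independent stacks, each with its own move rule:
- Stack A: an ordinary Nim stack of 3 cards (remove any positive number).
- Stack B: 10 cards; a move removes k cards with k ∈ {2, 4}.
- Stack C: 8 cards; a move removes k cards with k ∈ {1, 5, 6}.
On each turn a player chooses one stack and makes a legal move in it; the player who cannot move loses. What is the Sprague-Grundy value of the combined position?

3

Stack A is a plain Nim stack of size 3, so its Grundy value is 3.
Grundy values for stack B (subtraction set {2, 4}):
k:     0  1  2  3  4  5  6  7  8  9 10
g(k):  0  0  1  1  2  2  0  0  1  1  2
So g(10) = 2.
Build the Grundy sequence for stack C with g(k) = mex{g(k−s) : s ∈ {1, 5, 6}, s ≤ k}:
g(0) = mex{} = 0
g(1) = mex{0} = 1
g(2) = mex{1} = 0
g(3) = mex{0} = 1
g(4) = mex{1} = 0
g(5) = mex{0} = 1
g(6) = mex{0,1} = 2
g(7) = mex{0,1,2} = 3
g(8) = mex{0,1,3} = 2
So g(8) = 2.
By the Sprague-Grundy theorem, the Grundy value of a sum of independent games is the XOR of the component values.
Combined value = 3 XOR 2 XOR 2 = 3.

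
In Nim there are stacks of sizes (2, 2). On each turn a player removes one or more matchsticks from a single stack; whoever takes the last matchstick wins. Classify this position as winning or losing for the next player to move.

Nim-sum: 2 ⊕ 2 = 0.
The nim-sum is 0, so this is a P-position: the player to move is in a losing position under optimal play.

Losing position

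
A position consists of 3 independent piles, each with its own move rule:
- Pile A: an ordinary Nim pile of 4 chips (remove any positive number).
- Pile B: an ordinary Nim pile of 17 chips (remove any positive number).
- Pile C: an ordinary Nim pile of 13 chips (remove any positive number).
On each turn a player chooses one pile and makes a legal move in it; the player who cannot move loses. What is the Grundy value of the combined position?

24

Pile A is a plain Nim pile of size 4, so its Grundy value is 4.
Pile B is a plain Nim pile of size 17, so its Grundy value is 17.
Pile C is a plain Nim pile of size 13, so its Grundy value is 13.
By the Sprague-Grundy theorem, the Grundy value of a sum of independent games is the XOR of the component values.
Combined value = 4 XOR 17 XOR 13 = 24.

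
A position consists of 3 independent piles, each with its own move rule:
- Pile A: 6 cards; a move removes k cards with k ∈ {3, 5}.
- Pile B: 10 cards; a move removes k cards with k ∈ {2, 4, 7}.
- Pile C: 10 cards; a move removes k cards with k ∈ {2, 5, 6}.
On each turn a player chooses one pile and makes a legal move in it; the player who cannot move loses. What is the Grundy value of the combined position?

1

Grundy values for pile A (subtraction set {3, 5}):
g(0) = mex{} = 0
g(1) = mex{} = 0
g(2) = mex{} = 0
g(3) = mex{0} = 1
g(4) = mex{0} = 1
g(5) = mex{0} = 1
g(6) = mex{0,1} = 2
So g(6) = 2.
Grundy values for pile B (subtraction set {2, 4, 7}):
g(0) = mex{} = 0
g(1) = mex{} = 0
g(2) = mex{0} = 1
g(3) = mex{0} = 1
g(4) = mex{0,1} = 2
g(5) = mex{0,1} = 2
g(6) = mex{1,2} = 0
g(7) = mex{0,1,2} = 3
g(8) = mex{0,2} = 1
g(9) = mex{1,2,3} = 0
g(10) = mex{0,1} = 2
So g(10) = 2.
For pile C, compute g(0), g(1), … with moves {2, 5, 6}:
g(0) = mex{} = 0
g(1) = mex{} = 0
g(2) = mex{0} = 1
g(3) = mex{0} = 1
g(4) = mex{1} = 0
g(5) = mex{0,1} = 2
g(6) = mex{0} = 1
g(7) = mex{0,1,2} = 3
g(8) = mex{1} = 0
g(9) = mex{0,1,3} = 2
g(10) = mex{0,2} = 1
So g(10) = 1.
By the Sprague-Grundy theorem, the Grundy value of a sum of independent games is the XOR of the component values.
Combined value = 2 ⊕ 2 ⊕ 1 = 1.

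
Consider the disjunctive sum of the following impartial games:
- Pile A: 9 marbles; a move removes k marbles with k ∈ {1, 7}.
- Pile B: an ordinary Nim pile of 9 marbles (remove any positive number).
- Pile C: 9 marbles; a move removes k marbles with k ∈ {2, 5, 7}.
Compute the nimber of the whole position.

For pile A, compute g(0), g(1), … with moves {1, 7}:
g(0) = mex{} = 0
g(1) = mex{0} = 1
g(2) = mex{1} = 0
g(3) = mex{0} = 1
g(4) = mex{1} = 0
g(5) = mex{0} = 1
g(6) = mex{1} = 0
g(7) = mex{0} = 1
g(8) = mex{1} = 0
g(9) = mex{0} = 1
So g(9) = 1.
Pile B is a plain Nim pile of size 9, so its Grundy value is 9.
Build the Grundy sequence for pile C with g(k) = mex{g(k−s) : s ∈ {2, 5, 7}, s ≤ k}:
k:     0  1  2  3  4  5  6  7  8  9
g(k):  0  0  1  1  0  2  1  3  2  2
So g(9) = 2.
The value of a disjunctive sum is the nim-sum of the parts.
Combined value = 1 XOR 9 XOR 2 = 10.

10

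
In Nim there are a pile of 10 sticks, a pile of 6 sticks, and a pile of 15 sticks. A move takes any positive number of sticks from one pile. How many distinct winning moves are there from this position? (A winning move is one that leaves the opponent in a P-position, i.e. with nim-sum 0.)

Compute the nim-sum pairwise:
10 XOR 6 = 12
12 XOR 15 = 3
The overall nim-sum is X = 3. A pile of size p has a winning move iff p XOR X < p (reduce it to p XOR X).
  10: 10 XOR 3 = 9 < 10 — winning move (to 9).
  6: 6 XOR 3 = 5 < 6 — winning move (to 5).
  15: 15 XOR 3 = 12 < 15 — winning move (to 12).
That gives 3 winning moves.

3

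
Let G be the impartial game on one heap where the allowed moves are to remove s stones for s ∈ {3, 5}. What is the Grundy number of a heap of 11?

Grundy values for subtraction set {3, 5}:
g(0) = mex{} = 0
g(1) = mex{} = 0
g(2) = mex{} = 0
g(3) = mex{0} = 1
g(4) = mex{0} = 1
g(5) = mex{0} = 1
g(6) = mex{0,1} = 2
g(7) = mex{0,1} = 2
g(8) = mex{1} = 0
g(9) = mex{1,2} = 0
g(10) = mex{1,2} = 0
g(11) = mex{0,2} = 1
So g(11) = 1.

1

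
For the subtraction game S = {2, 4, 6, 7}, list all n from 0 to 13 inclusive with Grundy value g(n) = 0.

0, 1, 9, 10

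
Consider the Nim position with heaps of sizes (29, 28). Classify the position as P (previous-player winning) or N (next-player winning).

Nim-sum: 29 XOR 28 = 1.
The nim-sum is 1 ≠ 0, so this is an N-position: the player to move can win.

N-position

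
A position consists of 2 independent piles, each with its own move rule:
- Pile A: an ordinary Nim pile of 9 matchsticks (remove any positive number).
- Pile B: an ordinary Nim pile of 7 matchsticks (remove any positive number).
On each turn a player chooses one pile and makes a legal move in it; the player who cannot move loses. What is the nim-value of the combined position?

14

Pile A is a plain Nim pile of size 9, so its Grundy value is 9.
Pile B is a plain Nim pile of size 7, so its Grundy value is 7.
The value of a disjunctive sum is the nim-sum of the parts.
Combined value = 9 ⊕ 7 = 14.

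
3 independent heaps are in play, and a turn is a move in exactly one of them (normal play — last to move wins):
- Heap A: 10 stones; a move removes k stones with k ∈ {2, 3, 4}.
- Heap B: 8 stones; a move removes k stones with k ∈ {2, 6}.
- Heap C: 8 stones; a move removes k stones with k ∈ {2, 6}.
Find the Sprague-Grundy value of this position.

2

For heap A, compute g(0), g(1), … with moves {2, 3, 4}:
k:     0  1  2  3  4  5  6  7  8  9 10
g(k):  0  0  1  1  2  2  0  0  1  1  2
So g(10) = 2.
For heap B, compute g(0), g(1), … with moves {2, 6}:
g(0) = mex{} = 0
g(1) = mex{} = 0
g(2) = mex{0} = 1
g(3) = mex{0} = 1
g(4) = mex{1} = 0
g(5) = mex{1} = 0
g(6) = mex{0} = 1
g(7) = mex{0} = 1
g(8) = mex{1} = 0
So g(8) = 0.
Grundy values for heap C (subtraction set {2, 6}):
g(0) = mex{} = 0
g(1) = mex{} = 0
g(2) = mex{0} = 1
g(3) = mex{0} = 1
g(4) = mex{1} = 0
g(5) = mex{1} = 0
g(6) = mex{0} = 1
g(7) = mex{0} = 1
g(8) = mex{1} = 0
So g(8) = 0.
By the Sprague-Grundy theorem, the Grundy value of a sum of independent games is the XOR of the component values.
Combined value = 2 ⊕ 0 ⊕ 0 = 2.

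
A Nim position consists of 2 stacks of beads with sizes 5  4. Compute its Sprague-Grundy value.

1

Write each in binary and XOR column by column:
  101  (5)
  100  (4)
  ---
  001  (1)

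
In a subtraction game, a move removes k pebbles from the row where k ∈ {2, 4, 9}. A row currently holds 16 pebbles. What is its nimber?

Build the Grundy sequence with g(k) = mex{g(k−s) : s ∈ {2, 4, 9}, s ≤ k}:
k:     0  1  2  3  4  5  6  7  8  9 10 11 12 13 14 15 16
g(k):  0  0  1  1  2  2  0  0  1  1  2  2  0  0  1  1  2
So g(16) = 2.

2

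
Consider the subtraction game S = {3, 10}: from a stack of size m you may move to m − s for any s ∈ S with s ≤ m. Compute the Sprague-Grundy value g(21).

Compute g(0), g(1), … for moves {3, 10}:
k:     0  1  2  3  4  5  6  7  8  9 10 11 12 13 14 15 16 17 18 19 20 21
g(k):  0  0  0  1  1  1  0  0  0  1  1  1  2  0  0  0  1  1  1  0  0  0
So g(21) = 0.

0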